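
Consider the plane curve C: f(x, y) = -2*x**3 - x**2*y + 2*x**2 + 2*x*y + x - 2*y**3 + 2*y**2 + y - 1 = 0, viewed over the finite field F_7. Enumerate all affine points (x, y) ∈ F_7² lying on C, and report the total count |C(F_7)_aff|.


Affine F_7-points: {(0, 1), (0, 2), (0, 5), (1, 0), (2, 0), (3, 6), (4, 4), (5, 0), (5, 1), (6, 1)}; count = 10.

For each of the 49 pairs (x, y) ∈ F_7², evaluate f(x, y) mod 7. Record the zeros.
  x = 0: [0↦6, 1↦0, 2↦0, 3↦1, 4↦5, 5↦0, 6↦2]  zeros at y ∈ {1, 2, 5}
  x = 1: [0↦0, 1↦2, 2↦3, 3↦5, 4↦3, 5↦6, 6↦2]  zeros at y ∈ {0}
  x = 2: [0↦0, 1↦1, 2↦1, 3↦2, 4↦6, 5↦1, 6↦3]  zeros at y ∈ {0}
  x = 3: [0↦1, 1↦6, 2↦3, 3↦1, 4↦2, 5↦1, 6↦0]  zeros at y ∈ {6}
  x = 4: [0↦5, 1↦5, 2↦4, 3↦4, 4↦0, 5↦1, 6↦2]  zeros at y ∈ {4}
  x = 5: [0↦0, 1↦0, 2↦6, 3↦6, 4↦2, 5↦3, 6↦4]  zeros at y ∈ {0, 1}
  x = 6: [0↦2, 1↦0, 2↦4, 3↦2, 4↦3, 5↦2, 6↦1]  zeros at y ∈ {1}
Collecting zeros: affine points = {(0, 1), (0, 2), (0, 5), (1, 0), (2, 0), (3, 6), (4, 4), (5, 0), (5, 1), (6, 1)}.
Total count |C(F_7)_aff| = 10.


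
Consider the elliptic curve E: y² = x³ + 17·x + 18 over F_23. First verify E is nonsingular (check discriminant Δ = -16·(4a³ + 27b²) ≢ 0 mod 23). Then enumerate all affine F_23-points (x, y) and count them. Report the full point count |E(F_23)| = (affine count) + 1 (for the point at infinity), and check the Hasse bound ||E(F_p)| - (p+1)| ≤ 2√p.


Affine points = {(0, 8), (0, 15), (1, 6), (1, 17), (3, 2), (3, 21), (4, 9), (4, 14), (9, 7), (9, 16), (11, 8), (11, 15), (12, 8), (12, 15), (16, 4), (16, 19), (19, 1), (19, 22), (20, 3), (20, 20), (22, 0)}; affine count = 21; |E(F_23)| = 22.

Discriminant check: Δ ∝ 4a³ + 27b² = 4·17³ + 27·18² = 4·4913 + 27·324 ≡ 18 (mod 23). Nonzero ⇒ E is nonsingular.
For each x ∈ F_23, compute rhs = x³ + 17·x + 18 mod 23, then count y ∈ F_23 with y² ≡ rhs.
  x = 0: rhs = 18, matching y values: 8, 15 (2 points).
  x = 1: rhs = 13, matching y values: 6, 17 (2 points).
  x = 2: rhs = 14, matching y values: none (0 points).
  x = 3: rhs = 4, matching y values: 2, 21 (2 points).
  x = 4: rhs = 12, matching y values: 9, 14 (2 points).
  x = 5: rhs = 21, matching y values: none (0 points).
  x = 6: rhs = 14, matching y values: none (0 points).
  x = 7: rhs = 20, matching y values: none (0 points).
  x = 8: rhs = 22, matching y values: none (0 points).
  x = 9: rhs = 3, matching y values: 7, 16 (2 points).
  x = 10: rhs = 15, matching y values: none (0 points).
  x = 11: rhs = 18, matching y values: 8, 15 (2 points).
  x = 12: rhs = 18, matching y values: 8, 15 (2 points).
  x = 13: rhs = 21, matching y values: none (0 points).
  x = 14: rhs = 10, matching y values: none (0 points).
  x = 15: rhs = 14, matching y values: none (0 points).
  x = 16: rhs = 16, matching y values: 4, 19 (2 points).
  x = 17: rhs = 22, matching y values: none (0 points).
  x = 18: rhs = 15, matching y values: none (0 points).
  x = 19: rhs = 1, matching y values: 1, 22 (2 points).
  x = 20: rhs = 9, matching y values: 3, 20 (2 points).
  x = 21: rhs = 22, matching y values: none (0 points).
  x = 22: rhs = 0, matching y values: 0 (1 points).
Total affine count: 21.
Full point count |E(F_23)| = 21 + 1 = 22.
Hasse bound: |22 − (23+1)| = |-2| = 2 ≤ 2√23 ≈ 9.5917 ✓.


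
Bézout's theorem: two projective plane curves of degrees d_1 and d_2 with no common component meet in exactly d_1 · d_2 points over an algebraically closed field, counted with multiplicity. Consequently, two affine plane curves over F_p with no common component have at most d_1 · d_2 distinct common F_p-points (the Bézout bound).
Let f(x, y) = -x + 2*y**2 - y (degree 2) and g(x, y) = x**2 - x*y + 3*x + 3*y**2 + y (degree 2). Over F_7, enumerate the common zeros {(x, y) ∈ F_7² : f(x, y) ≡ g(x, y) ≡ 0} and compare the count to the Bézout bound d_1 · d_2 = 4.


Common zeros: {(0, 0), (1, 1), (6, 2)}; count = 3; Bézout bound = 4.

deg(f) = 2, deg(g) = 2, so Bézout bound = 4.
Scan x ∈ F_7. For each x, list the y ∈ F_7 with f(x, y) ≡ 0 and those with g(x, y) ≡ 0 (mod 7); the common zeros in that column are the intersection.
  x = 0: f ≡ 0 at y ∈ {0, 4}; g ≡ 0 at y ∈ {0, 2}; common: {0}.
  x = 1: f ≡ 0 at y ∈ {1, 3}; g ≡ 0 at y ∈ {1, 6}; common: {1}.
  x = 2: f ≡ 0 at y ∈ ∅; g ≡ 0 at y ∈ {6}; common: ∅.
  x = 3: f ≡ 0 at y ∈ {5, 6}; g ≡ 0 at y ∈ ∅; common: ∅.
  x = 4: f ≡ 0 at y ∈ ∅; g ≡ 0 at y ∈ {0, 1}; common: ∅.
  x = 5: f ≡ 0 at y ∈ ∅; g ≡ 0 at y ∈ ∅; common: ∅.
  x = 6: f ≡ 0 at y ∈ {2}; g ≡ 0 at y ∈ {2}; common: {2}.
Collecting: common zeros = {(0, 0), (1, 1), (6, 2)}, so the count is 3.
Comparison with the Bézout bound: 3 ≤ 4 = deg(f)·deg(g), as expected for curves with no common component (the affine F_7-count falls short of the bound because intersections may lie at infinity, over extension fields, or carry multiplicity).


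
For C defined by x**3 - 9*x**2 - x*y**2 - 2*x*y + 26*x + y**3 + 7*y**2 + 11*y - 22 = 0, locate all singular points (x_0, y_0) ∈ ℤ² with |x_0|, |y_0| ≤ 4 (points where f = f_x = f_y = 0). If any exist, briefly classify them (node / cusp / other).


Singular points: {(3, -1)}; classification: cusp.

Compute partial derivatives:
  f_x = 3*x**2 - 18*x - y**2 - 2*y + 26.
  f_y = -2*x*y - 2*x + 3*y**2 + 14*y + 11.
Scan x_0 ∈ {−4, ..., 4}. For each x_0, f_y(x_0, y) is a polynomial in y; find its integer roots y ∈ {−4, ..., 4}, then test f_x and f at those candidates.
  x = -4: f_y(-4, y) = 3*y**2 + 22*y + 19; vanishes at y ∈ {-1}. (-4, -1): f_x = 147 ≠ 0.
  x = -3: f_y(-3, y) = 3*y**2 + 20*y + 17; vanishes at y ∈ {-1}. (-3, -1): f_x = 108 ≠ 0.
  x = -2: f_y(-2, y) = 3*y**2 + 18*y + 15; vanishes at y ∈ {-1}. (-2, -1): f_x = 75 ≠ 0.
  x = -1: f_y(-1, y) = 3*y**2 + 16*y + 13; vanishes at y ∈ {-1}. (-1, -1): f_x = 48 ≠ 0.
  x = 0: f_y(0, y) = 3*y**2 + 14*y + 11; vanishes at y ∈ {-1}. (0, -1): f_x = 27 ≠ 0.
  x = 1: f_y(1, y) = 3*y**2 + 12*y + 9; vanishes at y ∈ {-3, -1}. (1, -3): f_x = 8 ≠ 0; (1, -1): f_x = 12 ≠ 0.
  x = 2: f_y(2, y) = 3*y**2 + 10*y + 7; vanishes at y ∈ {-1}. (2, -1): f_x = 3 ≠ 0.
  x = 3: f_y(3, y) = 3*y**2 + 8*y + 5; vanishes at y ∈ {-1}. (3, -1): f_x = 0, f = 0 — SINGULAR.
  x = 4: f_y(4, y) = 3*y**2 + 6*y + 3; vanishes at y ∈ {-1}. (4, -1): f_x = 3 ≠ 0.
Only singular point on the grid: (3, -1).
Classify: substitute x = 3 + u, y = -1 + v and expand: f = u**3 - u*v**2 + v**3 + v**2.
No constant or linear terms (consistent with a singular point). Quadratic part: v**2. Cubic part: u**3 - u*v**2 + v**3.
The quadratic part v**2 is a perfect square, so there is a single (double) tangent line v = 0, i.e. y = -1. Restricting the cubic part to that line (v = 0) leaves u**3 ≠ 0, so f is not divisible by v and the branch is v² ≈ -u**3 to lowest order — this is a cusp.
Classification: cusp.


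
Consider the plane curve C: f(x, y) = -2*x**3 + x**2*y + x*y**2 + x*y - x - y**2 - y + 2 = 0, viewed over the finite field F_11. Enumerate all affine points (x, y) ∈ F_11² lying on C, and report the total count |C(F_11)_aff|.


Affine F_11-points: {(0, 1), (0, 9), (1, 1), (2, 8), (2, 9), (3, 0), (5, 0), (5, 1), (8, 6), (8, 9)}; count = 10.

For each of the 121 pairs (x, y) ∈ F_11², evaluate f(x, y) mod 11. Record the zeros.
  x = 0: [0↦2, 1↦0, 2↦7, 3↦1, 4↦4, 5↦5, 6↦4, 7↦1, 8↦7, 9↦0, 10↦2]  zeros at y ∈ {1, 9}
  x = 1: [0↦10, 1↦0, 2↦1, 3↦2, 4↦3, 5↦4, 6↦5, 7↦6, 8↦7, 9↦8, 10↦9]  zeros at y ∈ {1}
  x = 2: [0↦6, 1↦1, 2↦9, 3↦8, 4↦9, 5↦1, 6↦6, 7↦2, 8↦0, 9↦0, 10↦2]  zeros at y ∈ {8, 9}
  x = 3: [0↦0, 1↦2, 2↦8, 3↦7, 4↦10, 5↦6, 6↦6, 7↦10, 8↦7, 9↦8, 10↦2]  zeros at y ∈ {0}
  x = 4: [0↦2, 1↦2, 2↦8, 3↦9, 4↦5, 5↦7, 6↦4, 7↦7, 8↦5, 9↦9, 10↦8]  zeros at y ∈ ∅
  x = 5: [0↦0, 1↦0, 2↦8, 3↦2, 4↦4, 5↦3, 6↦10, 7↦3, 8↦4, 9↦2, 10↦8]  zeros at y ∈ {0, 1}
  x = 6: [0↦4, 1↦6, 2↦7, 3↦7, 4↦6, 5↦4, 6↦1, 7↦8, 8↦3, 9↦8, 10↦1]  zeros at y ∈ ∅
  x = 7: [0↦2, 1↦8, 2↦4, 3↦1, 4↦10, 5↦9, 6↦9, 7↦10, 8↦1, 9↦4, 10↦8]  zeros at y ∈ ∅
  x = 8: [0↦4, 1↦5, 2↦9, 3↦5, 4↦4, 5↦6, 6↦0, 7↦8, 8↦8, 9↦0, 10↦6]  zeros at y ∈ {6, 9}
  x = 9: [0↦9, 1↦7, 2↦10, 3↦7, 4↦9, 5↦5, 6↦6, 7↦1, 8↦1, 9↦6, 10↦5]  zeros at y ∈ ∅
  x = 10: [0↦5, 1↦2, 2↦6, 3↦6, 4↦2, 5↦5, 6↦4, 7↦10, 8↦1, 9↦10, 10↦4]  zeros at y ∈ ∅
Collecting zeros: affine points = {(0, 1), (0, 9), (1, 1), (2, 8), (2, 9), (3, 0), (5, 0), (5, 1), (8, 6), (8, 9)}.
Total count |C(F_11)_aff| = 10.


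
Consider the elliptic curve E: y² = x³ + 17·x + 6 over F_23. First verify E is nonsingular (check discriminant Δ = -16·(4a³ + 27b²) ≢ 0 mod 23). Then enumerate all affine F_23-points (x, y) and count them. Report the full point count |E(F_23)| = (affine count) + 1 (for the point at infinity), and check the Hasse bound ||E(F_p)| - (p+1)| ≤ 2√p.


Affine points = {(0, 11), (0, 12), (1, 1), (1, 22), (2, 5), (2, 18), (4, 0), (5, 3), (5, 20), (6, 5), (6, 18), (7, 10), (7, 13), (10, 7), (10, 16), (11, 11), (11, 12), (12, 11), (12, 12), (13, 3), (13, 20), (15, 5), (15, 18), (16, 2), (16, 21), (18, 7), (18, 16), (19, 9), (19, 14)}; affine count = 29; |E(F_23)| = 30.

Discriminant check: Δ ∝ 4a³ + 27b² = 4·17³ + 27·6² = 4·4913 + 27·36 ≡ 16 (mod 23). Nonzero ⇒ E is nonsingular.
For each x ∈ F_23, compute rhs = x³ + 17·x + 6 mod 23, then count y ∈ F_23 with y² ≡ rhs.
  x = 0: rhs = 6, matching y values: 11, 12 (2 points).
  x = 1: rhs = 1, matching y values: 1, 22 (2 points).
  x = 2: rhs = 2, matching y values: 5, 18 (2 points).
  x = 3: rhs = 15, matching y values: none (0 points).
  x = 4: rhs = 0, matching y values: 0 (1 points).
  x = 5: rhs = 9, matching y values: 3, 20 (2 points).
  x = 6: rhs = 2, matching y values: 5, 18 (2 points).
  x = 7: rhs = 8, matching y values: 10, 13 (2 points).
  x = 8: rhs = 10, matching y values: none (0 points).
  x = 9: rhs = 14, matching y values: none (0 points).
  x = 10: rhs = 3, matching y values: 7, 16 (2 points).
  x = 11: rhs = 6, matching y values: 11, 12 (2 points).
  x = 12: rhs = 6, matching y values: 11, 12 (2 points).
  x = 13: rhs = 9, matching y values: 3, 20 (2 points).
  x = 14: rhs = 21, matching y values: none (0 points).
  x = 15: rhs = 2, matching y values: 5, 18 (2 points).
  x = 16: rhs = 4, matching y values: 2, 21 (2 points).
  x = 17: rhs = 10, matching y values: none (0 points).
  x = 18: rhs = 3, matching y values: 7, 16 (2 points).
  x = 19: rhs = 12, matching y values: 9, 14 (2 points).
  x = 20: rhs = 20, matching y values: none (0 points).
  x = 21: rhs = 10, matching y values: none (0 points).
  x = 22: rhs = 11, matching y values: none (0 points).
Total affine count: 29.
Full point count |E(F_23)| = 29 + 1 = 30.
Hasse bound: |30 − (23+1)| = |6| = 6 ≤ 2√23 ≈ 9.5917 ✓.


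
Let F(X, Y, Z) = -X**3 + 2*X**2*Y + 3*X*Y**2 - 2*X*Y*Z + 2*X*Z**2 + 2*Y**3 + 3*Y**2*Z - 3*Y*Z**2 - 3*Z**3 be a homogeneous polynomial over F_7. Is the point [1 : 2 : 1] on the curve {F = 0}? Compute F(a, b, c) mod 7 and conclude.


F(1,2,1) ≡ 4 (mod 7); P is NOT on the curve.

Evaluate F(1, 2, 1) term-by-term (mod 7).
  -X**3 ↦ -1·1·1·1 = -1
  2*X**2*Y ↦ 2·1·2·1 = 4
  3*X*Y**2 ↦ 3·1·4·1 = 12
  -2*X*Y*Z ↦ -2·1·2·1 = -4
  2*X*Z**2 ↦ 2·1·1·1 = 2
  2*Y**3 ↦ 2·1·8·1 = 16
  3*Y**2*Z ↦ 3·1·4·1 = 12
  -3*Y*Z**2 ↦ -3·1·2·1 = -6
  -3*Z**3 ↦ -3·1·1·1 = -3
Sum: F(1, 2, 1) = (-1) + (4) + (12) + (-4) + (2) + (16) + (12) + (-6) + (-3) = 32.
Reducing mod 7: 32 ≡ 4 (mod 7).
Since F(a, b, c) ≡ 4 ≠ 0 (mod 7), P does NOT lie on the curve.


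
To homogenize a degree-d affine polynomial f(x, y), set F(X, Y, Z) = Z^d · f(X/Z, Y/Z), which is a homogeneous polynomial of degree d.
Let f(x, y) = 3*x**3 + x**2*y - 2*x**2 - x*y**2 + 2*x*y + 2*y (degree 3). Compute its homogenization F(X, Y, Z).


F(X, Y, Z) = 3*X**3 + X**2*Y - 2*X**2*Z - X*Y**2 + 2*X*Y*Z + 2*Y*Z**2

deg(f) = 3.
Substitute x = X/Z, y = Y/Z into f, then multiply by Z^3.
  monomial 3·x^3·y^0 ↦ 3·X^3·Y^0·Z^0.
  monomial 1·x^2·y^1 ↦ 1·X^2·Y^1·Z^0.
  monomial -2·x^2·y^0 ↦ -2·X^2·Y^0·Z^1.
  monomial -1·x^1·y^2 ↦ -1·X^1·Y^2·Z^0.
  monomial 2·x^1·y^1 ↦ 2·X^1·Y^1·Z^1.
  monomial 2·x^0·y^1 ↦ 2·X^0·Y^1·Z^2.
Collecting: F(X, Y, Z) = 3*X**3 + X**2*Y - 2*X**2*Z - X*Y**2 + 2*X*Y*Z + 2*Y*Z**2.


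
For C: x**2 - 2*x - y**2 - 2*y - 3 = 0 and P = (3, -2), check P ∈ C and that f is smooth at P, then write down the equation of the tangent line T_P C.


Tangent line at P: 4*x + 2*y - 8 = 0.

Step 1: f(3, -2) = 0, so P lies on C.
Step 2: partial derivatives
  f_x(x, y) = 2*x - 2, f_y(x, y) = -2*y - 2.
  f_x(P) = 4, f_y(P) = 2 (gradient nonzero, so P is smooth).
Step 3: tangent line at P: 4·(x − 3) + 2·(y − -2) = 0.
Expanding: 4*x + 2*y - 8 = 0.


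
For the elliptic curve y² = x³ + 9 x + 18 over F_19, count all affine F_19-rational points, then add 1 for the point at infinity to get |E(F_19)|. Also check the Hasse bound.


Affine points = {(1, 3), (1, 16), (2, 5), (2, 14), (4, 2), (4, 17), (5, 6), (5, 13), (7, 5), (7, 14), (9, 7), (9, 12), (10, 5), (10, 14), (11, 2), (11, 17), (12, 7), (12, 12), (14, 0), (17, 7), (17, 12)}; affine count = 21; |E(F_19)| = 22.

Discriminant check: Δ ∝ 4a³ + 27b² = 4·9³ + 27·18² = 4·729 + 27·324 ≡ 17 (mod 19). Nonzero ⇒ E is nonsingular.
For each x ∈ F_19, compute rhs = x³ + 9·x + 18 mod 19, then count y ∈ F_19 with y² ≡ rhs.
  x = 0: rhs = 18, matching y values: none (0 points).
  x = 1: rhs = 9, matching y values: 3, 16 (2 points).
  x = 2: rhs = 6, matching y values: 5, 14 (2 points).
  x = 3: rhs = 15, matching y values: none (0 points).
  x = 4: rhs = 4, matching y values: 2, 17 (2 points).
  x = 5: rhs = 17, matching y values: 6, 13 (2 points).
  x = 6: rhs = 3, matching y values: none (0 points).
  x = 7: rhs = 6, matching y values: 5, 14 (2 points).
  x = 8: rhs = 13, matching y values: none (0 points).
  x = 9: rhs = 11, matching y values: 7, 12 (2 points).
  x = 10: rhs = 6, matching y values: 5, 14 (2 points).
  x = 11: rhs = 4, matching y values: 2, 17 (2 points).
  x = 12: rhs = 11, matching y values: 7, 12 (2 points).
  x = 13: rhs = 14, matching y values: none (0 points).
  x = 14: rhs = 0, matching y values: 0 (1 points).
  x = 15: rhs = 13, matching y values: none (0 points).
  x = 16: rhs = 2, matching y values: none (0 points).
  x = 17: rhs = 11, matching y values: 7, 12 (2 points).
  x = 18: rhs = 8, matching y values: none (0 points).
Total affine count: 21.
Full point count |E(F_19)| = 21 + 1 = 22.
Hasse bound: |22 − (19+1)| = |2| = 2 ≤ 2√19 ≈ 8.7178 ✓.


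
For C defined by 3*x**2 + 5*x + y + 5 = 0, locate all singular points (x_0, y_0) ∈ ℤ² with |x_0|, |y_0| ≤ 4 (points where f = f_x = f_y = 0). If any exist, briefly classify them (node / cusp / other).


No singular points in the scanned grid; C is smooth there.

Compute partial derivatives:
  f_x = 6*x + 5.
  f_y = 1.
f_y = 1 is a nonzero constant, so f_y never vanishes: no point (x, y) can satisfy f = f_x = f_y = 0. In particular no (x, y) ∈ {−4, ..., 4}² is singular; the curve is smooth.


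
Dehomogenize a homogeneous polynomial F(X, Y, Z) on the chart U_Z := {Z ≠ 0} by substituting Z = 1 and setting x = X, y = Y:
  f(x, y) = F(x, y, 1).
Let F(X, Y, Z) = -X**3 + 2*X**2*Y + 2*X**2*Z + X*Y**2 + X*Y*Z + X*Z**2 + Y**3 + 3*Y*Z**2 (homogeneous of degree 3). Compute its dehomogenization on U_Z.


f(x, y) = -x**3 + 2*x**2*y + 2*x**2 + x*y**2 + x*y + x + y**3 + 3*y

On U_Z we set Z = 1. Each monomial c·X^i·Y^j·Z^k in F becomes c·x^i·y^j·1^k = c·x^i·y^j.
Substituting Z = 1: F(X, Y, 1) = -x**3 + 2*x**2*y + 2*x**2 + x*y**2 + x*y + x + y**3 + 3*y.
Note: deg(f) ≤ deg(F) = 3; strict inequality happens when F is divisible by Z (lost terms).


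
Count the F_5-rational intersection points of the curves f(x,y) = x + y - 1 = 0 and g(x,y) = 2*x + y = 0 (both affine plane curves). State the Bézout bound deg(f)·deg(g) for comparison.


Common zeros: {(4, 2)}; count = 1; Bézout bound = 1.

deg(f) = 1, deg(g) = 1, so Bézout bound = 1.
Scan x ∈ F_5. For each x, list the y ∈ F_5 with f(x, y) ≡ 0 and those with g(x, y) ≡ 0 (mod 5); the common zeros in that column are the intersection.
  x = 0: f ≡ 0 at y ∈ {1}; g ≡ 0 at y ∈ {0}; common: ∅.
  x = 1: f ≡ 0 at y ∈ {0}; g ≡ 0 at y ∈ {3}; common: ∅.
  x = 2: f ≡ 0 at y ∈ {4}; g ≡ 0 at y ∈ {1}; common: ∅.
  x = 3: f ≡ 0 at y ∈ {3}; g ≡ 0 at y ∈ {4}; common: ∅.
  x = 4: f ≡ 0 at y ∈ {2}; g ≡ 0 at y ∈ {2}; common: {2}.
Collecting: common zeros = {(4, 2)}, so the count is 1.
Comparison with the Bézout bound: 1 ≤ 1 = deg(f)·deg(g), as expected for curves with no common component (the bound is attained).


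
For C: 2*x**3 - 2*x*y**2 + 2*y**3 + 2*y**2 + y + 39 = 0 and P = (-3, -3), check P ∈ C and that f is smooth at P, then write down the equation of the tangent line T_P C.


Tangent line at P: 36*x + 7*y + 129 = 0.

Step 1: f(-3, -3) = 0, so P lies on C.
Step 2: partial derivatives
  f_x(x, y) = 6*x**2 - 2*y**2, f_y(x, y) = -4*x*y + 6*y**2 + 4*y + 1.
  f_x(P) = 36, f_y(P) = 7 (gradient nonzero, so P is smooth).
Step 3: tangent line at P: 36·(x − -3) + 7·(y − -3) = 0.
Expanding: 36*x + 7*y + 129 = 0.


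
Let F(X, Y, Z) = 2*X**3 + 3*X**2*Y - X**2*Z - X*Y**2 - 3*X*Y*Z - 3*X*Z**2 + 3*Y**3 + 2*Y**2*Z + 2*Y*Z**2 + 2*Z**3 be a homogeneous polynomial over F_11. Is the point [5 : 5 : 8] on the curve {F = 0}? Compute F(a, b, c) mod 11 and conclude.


F(5,5,8) ≡ 2 (mod 11); P is NOT on the curve.

Evaluate F(5, 5, 8) term-by-term (mod 11).
  2*X**3 ↦ 2·125·1·1 = 250
  3*X**2*Y ↦ 3·25·5·1 = 375
  -X**2*Z ↦ -1·25·1·8 = -200
  -X*Y**2 ↦ -1·5·25·1 = -125
  -3*X*Y*Z ↦ -3·5·5·8 = -600
  -3*X*Z**2 ↦ -3·5·1·64 = -960
  3*Y**3 ↦ 3·1·125·1 = 375
  2*Y**2*Z ↦ 2·1·25·8 = 400
  2*Y*Z**2 ↦ 2·1·5·64 = 640
  2*Z**3 ↦ 2·1·1·512 = 1024
Sum: F(5, 5, 8) = (250) + (375) + (-200) + (-125) + (-600) + (-960) + (375) + (400) + (640) + (1024) = 1179.
Reducing mod 11: 1179 ≡ 2 (mod 11).
Since F(a, b, c) ≡ 2 ≠ 0 (mod 11), P does NOT lie on the curve.


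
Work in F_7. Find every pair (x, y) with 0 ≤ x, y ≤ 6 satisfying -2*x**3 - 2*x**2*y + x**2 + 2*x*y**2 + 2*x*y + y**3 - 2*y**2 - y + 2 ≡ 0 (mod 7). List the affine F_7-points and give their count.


Affine F_7-points: {(0, 1), (0, 2), (0, 6), (1, 2), (2, 5), (5, 6)}; count = 6.

For each of the 49 pairs (x, y) ∈ F_7², evaluate f(x, y) mod 7. Record the zeros.
  x = 0: [0↦2, 1↦0, 2↦0, 3↦1, 4↦2, 5↦2, 6↦0]  zeros at y ∈ {1, 2, 6}
  x = 1: [0↦1, 1↦1, 2↦0, 3↦4, 4↦5, 5↦2, 6↦1]  zeros at y ∈ {2}
  x = 2: [0↦4, 1↦2, 2↦3, 3↦6, 4↦3, 5↦0, 6↦3]  zeros at y ∈ {5}
  x = 3: [0↦6, 1↦5, 2↦4, 3↦2, 4↦5, 5↦5, 6↦1]  zeros at y ∈ ∅
  x = 4: [0↦2, 1↦5, 2↦5, 3↦1, 4↦6, 5↦5, 6↦4]  zeros at y ∈ ∅
  x = 5: [0↦1, 1↦4, 2↦1, 3↦5, 4↦1, 5↦2, 6↦0]  zeros at y ∈ {6}
  x = 6: [0↦5, 1↦4, 2↦1, 3↦2, 4↦6, 5↦5, 6↦5]  zeros at y ∈ ∅
Collecting zeros: affine points = {(0, 1), (0, 2), (0, 6), (1, 2), (2, 5), (5, 6)}.
Total count |C(F_7)_aff| = 6.


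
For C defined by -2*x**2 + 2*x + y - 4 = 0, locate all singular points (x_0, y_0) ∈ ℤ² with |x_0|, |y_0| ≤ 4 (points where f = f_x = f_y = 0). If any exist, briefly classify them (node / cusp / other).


No singular points in the scanned grid; C is smooth there.

Compute partial derivatives:
  f_x = 2 - 4*x.
  f_y = 1.
f_y = 1 is a nonzero constant, so f_y never vanishes: no point (x, y) can satisfy f = f_x = f_y = 0. In particular no (x, y) ∈ {−4, ..., 4}² is singular; the curve is smooth.


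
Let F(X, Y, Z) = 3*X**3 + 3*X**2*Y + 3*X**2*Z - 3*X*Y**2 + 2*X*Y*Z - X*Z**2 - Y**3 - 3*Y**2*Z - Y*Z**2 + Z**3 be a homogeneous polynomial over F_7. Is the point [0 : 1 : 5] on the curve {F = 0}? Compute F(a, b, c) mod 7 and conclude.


F(0,1,5) ≡ 0 (mod 7); P is on the curve.

Evaluate F(0, 1, 5) term-by-term (mod 7).
  3*X**3 ↦ 3·0·1·1 = 0
  3*X**2*Y ↦ 3·0·1·1 = 0
  3*X**2*Z ↦ 3·0·1·5 = 0
  -3*X*Y**2 ↦ -3·0·1·1 = 0
  2*X*Y*Z ↦ 2·0·1·5 = 0
  -X*Z**2 ↦ -1·0·1·25 = 0
  -Y**3 ↦ -1·1·1·1 = -1
  -3*Y**2*Z ↦ -3·1·1·5 = -15
  -Y*Z**2 ↦ -1·1·1·25 = -25
  Z**3 ↦ 1·1·1·125 = 125
Sum: F(0, 1, 5) = (0) + (0) + (0) + (0) + (0) + (0) + (-1) + (-15) + (-25) + (125) = 84.
Reducing mod 7: 84 ≡ 0 (mod 7).
Since F(a, b, c) ≡ 0 (mod 7), P lies on the curve.


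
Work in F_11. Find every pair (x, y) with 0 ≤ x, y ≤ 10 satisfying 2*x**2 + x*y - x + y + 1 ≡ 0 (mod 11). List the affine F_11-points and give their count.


Affine F_11-points: {(0, 10), (1, 10), (2, 5), (3, 7), (4, 3), (5, 7), (6, 3), (7, 5), (8, 0), (9, 0)}; count = 10.

For each of the 121 pairs (x, y) ∈ F_11², evaluate f(x, y) mod 11. Record the zeros.
  x = 0: [0↦1, 1↦2, 2↦3, 3↦4, 4↦5, 5↦6, 6↦7, 7↦8, 8↦9, 9↦10, 10↦0]  zeros at y ∈ {10}
  x = 1: [0↦2, 1↦4, 2↦6, 3↦8, 4↦10, 5↦1, 6↦3, 7↦5, 8↦7, 9↦9, 10↦0]  zeros at y ∈ {10}
  x = 2: [0↦7, 1↦10, 2↦2, 3↦5, 4↦8, 5↦0, 6↦3, 7↦6, 8↦9, 9↦1, 10↦4]  zeros at y ∈ {5}
  x = 3: [0↦5, 1↦9, 2↦2, 3↦6, 4↦10, 5↦3, 6↦7, 7↦0, 8↦4, 9↦8, 10↦1]  zeros at y ∈ {7}
  x = 4: [0↦7, 1↦1, 2↦6, 3↦0, 4↦5, 5↦10, 6↦4, 7↦9, 8↦3, 9↦8, 10↦2]  zeros at y ∈ {3}
  x = 5: [0↦2, 1↦8, 2↦3, 3↦9, 4↦4, 5↦10, 6↦5, 7↦0, 8↦6, 9↦1, 10↦7]  zeros at y ∈ {7}
  x = 6: [0↦1, 1↦8, 2↦4, 3↦0, 4↦7, 5↦3, 6↦10, 7↦6, 8↦2, 9↦9, 10↦5]  zeros at y ∈ {3}
  x = 7: [0↦4, 1↦1, 2↦9, 3↦6, 4↦3, 5↦0, 6↦8, 7↦5, 8↦2, 9↦10, 10↦7]  zeros at y ∈ {5}
  x = 8: [0↦0, 1↦9, 2↦7, 3↦5, 4↦3, 5↦1, 6↦10, 7↦8, 8↦6, 9↦4, 10↦2]  zeros at y ∈ {0}
  x = 9: [0↦0, 1↦10, 2↦9, 3↦8, 4↦7, 5↦6, 6↦5, 7↦4, 8↦3, 9↦2, 10↦1]  zeros at y ∈ {0}
  x = 10: [0↦4, 1↦4, 2↦4, 3↦4, 4↦4, 5↦4, 6↦4, 7↦4, 8↦4, 9↦4, 10↦4]  zeros at y ∈ ∅
Collecting zeros: affine points = {(0, 10), (1, 10), (2, 5), (3, 7), (4, 3), (5, 7), (6, 3), (7, 5), (8, 0), (9, 0)}.
Total count |C(F_11)_aff| = 10.


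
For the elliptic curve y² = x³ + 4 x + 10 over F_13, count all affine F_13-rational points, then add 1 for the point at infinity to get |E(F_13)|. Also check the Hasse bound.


Affine points = {(0, 6), (0, 7), (2, 0), (3, 6), (3, 7), (4, 5), (4, 8), (5, 5), (5, 8), (6, 4), (6, 9), (7, 2), (7, 11), (10, 6), (10, 7)}; affine count = 15; |E(F_13)| = 16.

Discriminant check: Δ ∝ 4a³ + 27b² = 4·4³ + 27·10² = 4·64 + 27·100 ≡ 5 (mod 13). Nonzero ⇒ E is nonsingular.
For each x ∈ F_13, compute rhs = x³ + 4·x + 10 mod 13, then count y ∈ F_13 with y² ≡ rhs.
  x = 0: rhs = 10, matching y values: 6, 7 (2 points).
  x = 1: rhs = 2, matching y values: none (0 points).
  x = 2: rhs = 0, matching y values: 0 (1 points).
  x = 3: rhs = 10, matching y values: 6, 7 (2 points).
  x = 4: rhs = 12, matching y values: 5, 8 (2 points).
  x = 5: rhs = 12, matching y values: 5, 8 (2 points).
  x = 6: rhs = 3, matching y values: 4, 9 (2 points).
  x = 7: rhs = 4, matching y values: 2, 11 (2 points).
  x = 8: rhs = 8, matching y values: none (0 points).
  x = 9: rhs = 8, matching y values: none (0 points).
  x = 10: rhs = 10, matching y values: 6, 7 (2 points).
  x = 11: rhs = 7, matching y values: none (0 points).
  x = 12: rhs = 5, matching y values: none (0 points).
Total affine count: 15.
Full point count |E(F_13)| = 15 + 1 = 16.
Hasse bound: |16 − (13+1)| = |2| = 2 ≤ 2√13 ≈ 7.2111 ✓.


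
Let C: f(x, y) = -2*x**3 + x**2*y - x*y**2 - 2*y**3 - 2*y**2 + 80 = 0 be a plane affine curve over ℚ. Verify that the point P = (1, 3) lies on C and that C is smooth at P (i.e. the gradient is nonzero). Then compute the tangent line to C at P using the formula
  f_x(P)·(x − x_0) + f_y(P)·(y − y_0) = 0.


Tangent line at P: -9*x - 71*y + 222 = 0.

Step 1: f(1, 3) = 0, so P lies on C.
Step 2: partial derivatives
  f_x(x, y) = -6*x**2 + 2*x*y - y**2, f_y(x, y) = x**2 - 2*x*y - 6*y**2 - 4*y.
  f_x(P) = -9, f_y(P) = -71 (gradient nonzero, so P is smooth).
Step 3: tangent line at P: -9·(x − 1) + -71·(y − 3) = 0.
Expanding: -9*x - 71*y + 222 = 0.


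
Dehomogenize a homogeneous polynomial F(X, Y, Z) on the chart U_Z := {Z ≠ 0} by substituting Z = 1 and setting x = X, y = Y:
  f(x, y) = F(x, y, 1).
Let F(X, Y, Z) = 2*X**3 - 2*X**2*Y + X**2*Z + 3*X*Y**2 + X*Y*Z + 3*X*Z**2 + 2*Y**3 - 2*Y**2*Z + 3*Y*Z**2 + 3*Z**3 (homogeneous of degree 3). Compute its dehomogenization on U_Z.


f(x, y) = 2*x**3 - 2*x**2*y + x**2 + 3*x*y**2 + x*y + 3*x + 2*y**3 - 2*y**2 + 3*y + 3

On U_Z we set Z = 1. Each monomial c·X^i·Y^j·Z^k in F becomes c·x^i·y^j·1^k = c·x^i·y^j.
Substituting Z = 1: F(X, Y, 1) = 2*x**3 - 2*x**2*y + x**2 + 3*x*y**2 + x*y + 3*x + 2*y**3 - 2*y**2 + 3*y + 3.
Note: deg(f) ≤ deg(F) = 3; strict inequality happens when F is divisible by Z (lost terms).


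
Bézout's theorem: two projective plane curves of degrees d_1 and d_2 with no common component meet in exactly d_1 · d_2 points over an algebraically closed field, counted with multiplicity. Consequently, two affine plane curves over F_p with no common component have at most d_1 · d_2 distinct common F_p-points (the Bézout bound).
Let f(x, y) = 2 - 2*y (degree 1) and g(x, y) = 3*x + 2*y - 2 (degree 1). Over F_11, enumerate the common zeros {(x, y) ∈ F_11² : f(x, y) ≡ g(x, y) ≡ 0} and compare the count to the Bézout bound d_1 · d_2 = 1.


Common zeros: {(0, 1)}; count = 1; Bézout bound = 1.

deg(f) = 1, deg(g) = 1, so Bézout bound = 1.
Scan x ∈ F_11. For each x, list the y ∈ F_11 with f(x, y) ≡ 0 and those with g(x, y) ≡ 0 (mod 11); the common zeros in that column are the intersection.
  x = 0: f ≡ 0 at y ∈ {1}; g ≡ 0 at y ∈ {1}; common: {1}.
  x = 1: f ≡ 0 at y ∈ {1}; g ≡ 0 at y ∈ {5}; common: ∅.
  x = 2: f ≡ 0 at y ∈ {1}; g ≡ 0 at y ∈ {9}; common: ∅.
  x = 3: f ≡ 0 at y ∈ {1}; g ≡ 0 at y ∈ {2}; common: ∅.
  x = 4: f ≡ 0 at y ∈ {1}; g ≡ 0 at y ∈ {6}; common: ∅.
  x = 5: f ≡ 0 at y ∈ {1}; g ≡ 0 at y ∈ {10}; common: ∅.
  x = 6: f ≡ 0 at y ∈ {1}; g ≡ 0 at y ∈ {3}; common: ∅.
  x = 7: f ≡ 0 at y ∈ {1}; g ≡ 0 at y ∈ {7}; common: ∅.
  x = 8: f ≡ 0 at y ∈ {1}; g ≡ 0 at y ∈ {0}; common: ∅.
  x = 9: f ≡ 0 at y ∈ {1}; g ≡ 0 at y ∈ {4}; common: ∅.
  x = 10: f ≡ 0 at y ∈ {1}; g ≡ 0 at y ∈ {8}; common: ∅.
Collecting: common zeros = {(0, 1)}, so the count is 1.
Comparison with the Bézout bound: 1 ≤ 1 = deg(f)·deg(g), as expected for curves with no common component (the bound is attained).


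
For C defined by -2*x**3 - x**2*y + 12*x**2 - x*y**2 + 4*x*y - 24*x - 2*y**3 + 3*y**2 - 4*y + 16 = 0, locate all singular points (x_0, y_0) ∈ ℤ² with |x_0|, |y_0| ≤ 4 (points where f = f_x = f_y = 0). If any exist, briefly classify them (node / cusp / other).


Singular points: {(2, 0)}; classification: cusp.

Compute partial derivatives:
  f_x = -6*x**2 - 2*x*y + 24*x - y**2 + 4*y - 24.
  f_y = -x**2 - 2*x*y + 4*x - 6*y**2 + 6*y - 4.
Scan x_0 ∈ {−4, ..., 4}. For each x_0, f_y(x_0, y) is a polynomial in y; find its integer roots y ∈ {−4, ..., 4}, then test f_x and f at those candidates.
  x = -4: f_y(-4, y) = -6*y**2 + 14*y - 36; no integer root y with |y| ≤ 4.
  x = -3: f_y(-3, y) = -6*y**2 + 12*y - 25; no integer root y with |y| ≤ 4.
  x = -2: f_y(-2, y) = -6*y**2 + 10*y - 16; no integer root y with |y| ≤ 4.
  x = -1: f_y(-1, y) = -6*y**2 + 8*y - 9; no integer root y with |y| ≤ 4.
  x = 0: f_y(0, y) = -6*y**2 + 6*y - 4; no integer root y with |y| ≤ 4.
  x = 1: f_y(1, y) = -6*y**2 + 4*y - 1; no integer root y with |y| ≤ 4.
  x = 2: f_y(2, y) = -6*y**2 + 2*y; vanishes at y ∈ {0}. (2, 0): f_x = 0, f = 0 — SINGULAR.
  x = 3: f_y(3, y) = -6*y**2 - 1; no integer root y with |y| ≤ 4.
  x = 4: f_y(4, y) = -6*y**2 - 2*y - 4; no integer root y with |y| ≤ 4.
Only singular point on the grid: (2, 0).
Classify: substitute x = 2 + u, y = 0 + v and expand: f = -2*u**3 - u**2*v - u*v**2 - 2*v**3 + v**2.
No constant or linear terms (consistent with a singular point). Quadratic part: v**2. Cubic part: -2*u**3 - u**2*v - u*v**2 - 2*v**3.
The quadratic part v**2 is a perfect square, so there is a single (double) tangent line v = 0, i.e. y = 0. Restricting the cubic part to that line (v = 0) leaves -2*u**3 ≠ 0, so f is not divisible by v and the branch is v² ≈ 2*u**3 to lowest order — this is a cusp.
Classification: cusp.


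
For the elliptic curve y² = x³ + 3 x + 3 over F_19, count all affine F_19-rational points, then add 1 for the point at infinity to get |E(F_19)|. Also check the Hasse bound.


Affine points = {(1, 8), (1, 11), (2, 6), (2, 13), (3, 1), (3, 18), (6, 3), (6, 16), (7, 5), (7, 14), (8, 8), (8, 11), (10, 8), (10, 11), (12, 0), (13, 4), (13, 15), (16, 9), (16, 10)}; affine count = 19; |E(F_19)| = 20.

Discriminant check: Δ ∝ 4a³ + 27b² = 4·3³ + 27·3² = 4·27 + 27·9 ≡ 9 (mod 19). Nonzero ⇒ E is nonsingular.
For each x ∈ F_19, compute rhs = x³ + 3·x + 3 mod 19, then count y ∈ F_19 with y² ≡ rhs.
  x = 0: rhs = 3, matching y values: none (0 points).
  x = 1: rhs = 7, matching y values: 8, 11 (2 points).
  x = 2: rhs = 17, matching y values: 6, 13 (2 points).
  x = 3: rhs = 1, matching y values: 1, 18 (2 points).
  x = 4: rhs = 3, matching y values: none (0 points).
  x = 5: rhs = 10, matching y values: none (0 points).
  x = 6: rhs = 9, matching y values: 3, 16 (2 points).
  x = 7: rhs = 6, matching y values: 5, 14 (2 points).
  x = 8: rhs = 7, matching y values: 8, 11 (2 points).
  x = 9: rhs = 18, matching y values: none (0 points).
  x = 10: rhs = 7, matching y values: 8, 11 (2 points).
  x = 11: rhs = 18, matching y values: none (0 points).
  x = 12: rhs = 0, matching y values: 0 (1 points).
  x = 13: rhs = 16, matching y values: 4, 15 (2 points).
  x = 14: rhs = 15, matching y values: none (0 points).
  x = 15: rhs = 3, matching y values: none (0 points).
  x = 16: rhs = 5, matching y values: 9, 10 (2 points).
  x = 17: rhs = 8, matching y values: none (0 points).
  x = 18: rhs = 18, matching y values: none (0 points).
Total affine count: 19.
Full point count |E(F_19)| = 19 + 1 = 20.
Hasse bound: |20 − (19+1)| = |0| = 0 ≤ 2√19 ≈ 8.7178 ✓.


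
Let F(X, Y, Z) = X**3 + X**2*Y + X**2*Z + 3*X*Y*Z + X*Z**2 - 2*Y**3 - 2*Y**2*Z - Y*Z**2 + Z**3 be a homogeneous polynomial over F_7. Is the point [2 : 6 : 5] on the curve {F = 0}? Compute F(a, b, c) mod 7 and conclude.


F(2,6,5) ≡ 4 (mod 7); P is NOT on the curve.

Evaluate F(2, 6, 5) term-by-term (mod 7).
  X**3 ↦ 1·8·1·1 = 8
  X**2*Y ↦ 1·4·6·1 = 24
  X**2*Z ↦ 1·4·1·5 = 20
  3*X*Y*Z ↦ 3·2·6·5 = 180
  X*Z**2 ↦ 1·2·1·25 = 50
  -2*Y**3 ↦ -2·1·216·1 = -432
  -2*Y**2*Z ↦ -2·1·36·5 = -360
  -Y*Z**2 ↦ -1·1·6·25 = -150
  Z**3 ↦ 1·1·1·125 = 125
Sum: F(2, 6, 5) = (8) + (24) + (20) + (180) + (50) + (-432) + (-360) + (-150) + (125) = -535.
Reducing mod 7: -535 ≡ 4 (mod 7).
Since F(a, b, c) ≡ 4 ≠ 0 (mod 7), P does NOT lie on the curve.


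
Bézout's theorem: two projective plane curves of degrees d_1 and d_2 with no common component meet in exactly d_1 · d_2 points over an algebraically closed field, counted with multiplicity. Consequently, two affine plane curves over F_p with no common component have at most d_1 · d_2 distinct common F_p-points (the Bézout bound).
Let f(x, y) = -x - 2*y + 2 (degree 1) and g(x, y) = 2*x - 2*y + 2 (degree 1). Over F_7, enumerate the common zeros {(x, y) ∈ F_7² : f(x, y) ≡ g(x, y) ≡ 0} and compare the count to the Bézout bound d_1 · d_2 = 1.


Common zeros: {(0, 1)}; count = 1; Bézout bound = 1.

deg(f) = 1, deg(g) = 1, so Bézout bound = 1.
Scan x ∈ F_7. For each x, list the y ∈ F_7 with f(x, y) ≡ 0 and those with g(x, y) ≡ 0 (mod 7); the common zeros in that column are the intersection.
  x = 0: f ≡ 0 at y ∈ {1}; g ≡ 0 at y ∈ {1}; common: {1}.
  x = 1: f ≡ 0 at y ∈ {4}; g ≡ 0 at y ∈ {2}; common: ∅.
  x = 2: f ≡ 0 at y ∈ {0}; g ≡ 0 at y ∈ {3}; common: ∅.
  x = 3: f ≡ 0 at y ∈ {3}; g ≡ 0 at y ∈ {4}; common: ∅.
  x = 4: f ≡ 0 at y ∈ {6}; g ≡ 0 at y ∈ {5}; common: ∅.
  x = 5: f ≡ 0 at y ∈ {2}; g ≡ 0 at y ∈ {6}; common: ∅.
  x = 6: f ≡ 0 at y ∈ {5}; g ≡ 0 at y ∈ {0}; common: ∅.
Collecting: common zeros = {(0, 1)}, so the count is 1.
Comparison with the Bézout bound: 1 ≤ 1 = deg(f)·deg(g), as expected for curves with no common component (the bound is attained).


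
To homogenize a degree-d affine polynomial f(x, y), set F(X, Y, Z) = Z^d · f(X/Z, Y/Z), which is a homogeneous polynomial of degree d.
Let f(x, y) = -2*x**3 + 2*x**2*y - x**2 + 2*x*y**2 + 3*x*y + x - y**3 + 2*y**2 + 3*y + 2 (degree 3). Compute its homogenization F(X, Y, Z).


F(X, Y, Z) = -2*X**3 + 2*X**2*Y - X**2*Z + 2*X*Y**2 + 3*X*Y*Z + X*Z**2 - Y**3 + 2*Y**2*Z + 3*Y*Z**2 + 2*Z**3

deg(f) = 3.
Substitute x = X/Z, y = Y/Z into f, then multiply by Z^3.
  monomial -2·x^3·y^0 ↦ -2·X^3·Y^0·Z^0.
  monomial 2·x^2·y^1 ↦ 2·X^2·Y^1·Z^0.
  monomial -1·x^2·y^0 ↦ -1·X^2·Y^0·Z^1.
  monomial 2·x^1·y^2 ↦ 2·X^1·Y^2·Z^0.
  monomial 3·x^1·y^1 ↦ 3·X^1·Y^1·Z^1.
  monomial 1·x^1·y^0 ↦ 1·X^1·Y^0·Z^2.
  monomial -1·x^0·y^3 ↦ -1·X^0·Y^3·Z^0.
  monomial 2·x^0·y^2 ↦ 2·X^0·Y^2·Z^1.
  monomial 3·x^0·y^1 ↦ 3·X^0·Y^1·Z^2.
  monomial 2·x^0·y^0 ↦ 2·X^0·Y^0·Z^3.
Collecting: F(X, Y, Z) = -2*X**3 + 2*X**2*Y - X**2*Z + 2*X*Y**2 + 3*X*Y*Z + X*Z**2 - Y**3 + 2*Y**2*Z + 3*Y*Z**2 + 2*Z**3.


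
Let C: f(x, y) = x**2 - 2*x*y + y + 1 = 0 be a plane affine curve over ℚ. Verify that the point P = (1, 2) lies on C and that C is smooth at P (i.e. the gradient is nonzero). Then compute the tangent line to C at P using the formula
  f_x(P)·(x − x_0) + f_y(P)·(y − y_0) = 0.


Tangent line at P: -2*x - y + 4 = 0.

Step 1: f(1, 2) = 0, so P lies on C.
Step 2: partial derivatives
  f_x(x, y) = 2*x - 2*y, f_y(x, y) = 1 - 2*x.
  f_x(P) = -2, f_y(P) = -1 (gradient nonzero, so P is smooth).
Step 3: tangent line at P: -2·(x − 1) + -1·(y − 2) = 0.
Expanding: -2*x - y + 4 = 0.


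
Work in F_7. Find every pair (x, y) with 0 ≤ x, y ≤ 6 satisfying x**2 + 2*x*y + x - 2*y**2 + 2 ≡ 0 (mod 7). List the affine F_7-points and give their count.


Affine F_7-points: {(0, 1), (0, 6), (1, 2), (1, 6), (3, 0), (3, 3), (4, 1), (4, 3)}; count = 8.

For each of the 49 pairs (x, y) ∈ F_7², evaluate f(x, y) mod 7. Record the zeros.
  x = 0: [0↦2, 1↦0, 2↦1, 3↦5, 4↦5, 5↦1, 6↦0]  zeros at y ∈ {1, 6}
  x = 1: [0↦4, 1↦4, 2↦0, 3↦6, 4↦1, 5↦6, 6↦0]  zeros at y ∈ {2, 6}
  x = 2: [0↦1, 1↦3, 2↦1, 3↦2, 4↦6, 5↦6, 6↦2]  zeros at y ∈ ∅
  x = 3: [0↦0, 1↦4, 2↦4, 3↦0, 4↦6, 5↦1, 6↦6]  zeros at y ∈ {0, 3}
  x = 4: [0↦1, 1↦0, 2↦2, 3↦0, 4↦1, 5↦5, 6↦5]  zeros at y ∈ {1, 3}
  x = 5: [0↦4, 1↦5, 2↦2, 3↦2, 4↦5, 5↦4, 6↦6]  zeros at y ∈ ∅
  x = 6: [0↦2, 1↦5, 2↦4, 3↦6, 4↦4, 5↦5, 6↦2]  zeros at y ∈ ∅
Collecting zeros: affine points = {(0, 1), (0, 6), (1, 2), (1, 6), (3, 0), (3, 3), (4, 1), (4, 3)}.
Total count |C(F_7)_aff| = 8.


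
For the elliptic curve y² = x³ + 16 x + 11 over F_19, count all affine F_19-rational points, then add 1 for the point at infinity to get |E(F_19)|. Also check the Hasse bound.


Affine points = {(0, 7), (0, 12), (1, 3), (1, 16), (4, 5), (4, 14), (5, 8), (5, 11), (6, 0), (8, 9), (8, 10), (11, 6), (11, 13), (15, 4), (15, 15), (17, 3), (17, 16)}; affine count = 17; |E(F_19)| = 18.

Discriminant check: Δ ∝ 4a³ + 27b² = 4·16³ + 27·11² = 4·4096 + 27·121 ≡ 5 (mod 19). Nonzero ⇒ E is nonsingular.
For each x ∈ F_19, compute rhs = x³ + 16·x + 11 mod 19, then count y ∈ F_19 with y² ≡ rhs.
  x = 0: rhs = 11, matching y values: 7, 12 (2 points).
  x = 1: rhs = 9, matching y values: 3, 16 (2 points).
  x = 2: rhs = 13, matching y values: none (0 points).
  x = 3: rhs = 10, matching y values: none (0 points).
  x = 4: rhs = 6, matching y values: 5, 14 (2 points).
  x = 5: rhs = 7, matching y values: 8, 11 (2 points).
  x = 6: rhs = 0, matching y values: 0 (1 points).
  x = 7: rhs = 10, matching y values: none (0 points).
  x = 8: rhs = 5, matching y values: 9, 10 (2 points).
  x = 9: rhs = 10, matching y values: none (0 points).
  x = 10: rhs = 12, matching y values: none (0 points).
  x = 11: rhs = 17, matching y values: 6, 13 (2 points).
  x = 12: rhs = 12, matching y values: none (0 points).
  x = 13: rhs = 3, matching y values: none (0 points).
  x = 14: rhs = 15, matching y values: none (0 points).
  x = 15: rhs = 16, matching y values: 4, 15 (2 points).
  x = 16: rhs = 12, matching y values: none (0 points).
  x = 17: rhs = 9, matching y values: 3, 16 (2 points).
  x = 18: rhs = 13, matching y values: none (0 points).
Total affine count: 17.
Full point count |E(F_19)| = 17 + 1 = 18.
Hasse bound: |18 − (19+1)| = |-2| = 2 ≤ 2√19 ≈ 8.7178 ✓.


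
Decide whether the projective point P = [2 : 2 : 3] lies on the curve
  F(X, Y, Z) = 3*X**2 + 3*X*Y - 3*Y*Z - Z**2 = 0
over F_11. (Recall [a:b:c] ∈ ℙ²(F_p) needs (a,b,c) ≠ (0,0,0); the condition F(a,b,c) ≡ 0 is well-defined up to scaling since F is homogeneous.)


F(2,2,3) ≡ 8 (mod 11); P is NOT on the curve.

Evaluate F(2, 2, 3) term-by-term (mod 11).
  3*X**2 ↦ 3·4·1·1 = 12
  3*X*Y ↦ 3·2·2·1 = 12
  -3*Y*Z ↦ -3·1·2·3 = -18
  -Z**2 ↦ -1·1·1·9 = -9
Sum: F(2, 2, 3) = (12) + (12) + (-18) + (-9) = -3.
Reducing mod 11: -3 ≡ 8 (mod 11).
Since F(a, b, c) ≡ 8 ≠ 0 (mod 11), P does NOT lie on the curve.


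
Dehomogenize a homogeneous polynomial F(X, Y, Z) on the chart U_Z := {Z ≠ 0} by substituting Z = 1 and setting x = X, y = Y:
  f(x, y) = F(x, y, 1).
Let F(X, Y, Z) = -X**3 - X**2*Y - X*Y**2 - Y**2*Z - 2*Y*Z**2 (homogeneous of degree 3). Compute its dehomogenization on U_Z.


f(x, y) = -x**3 - x**2*y - x*y**2 - y**2 - 2*y

On U_Z we set Z = 1. Each monomial c·X^i·Y^j·Z^k in F becomes c·x^i·y^j·1^k = c·x^i·y^j.
Substituting Z = 1: F(X, Y, 1) = -x**3 - x**2*y - x*y**2 - y**2 - 2*y.
Note: deg(f) ≤ deg(F) = 3; strict inequality happens when F is divisible by Z (lost terms).


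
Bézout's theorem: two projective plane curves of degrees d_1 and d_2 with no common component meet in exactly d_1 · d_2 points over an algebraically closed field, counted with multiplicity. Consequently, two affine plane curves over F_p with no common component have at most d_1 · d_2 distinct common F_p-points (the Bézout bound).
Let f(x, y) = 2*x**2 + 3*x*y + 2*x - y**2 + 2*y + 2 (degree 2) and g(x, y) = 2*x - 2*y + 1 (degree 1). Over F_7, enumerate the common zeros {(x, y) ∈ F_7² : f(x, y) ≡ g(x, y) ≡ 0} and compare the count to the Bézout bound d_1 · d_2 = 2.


Common zeros: ∅; count = 0; Bézout bound = 2.

deg(f) = 2, deg(g) = 1, so Bézout bound = 2.
Scan x ∈ F_7. For each x, list the y ∈ F_7 with f(x, y) ≡ 0 and those with g(x, y) ≡ 0 (mod 7); the common zeros in that column are the intersection.
  x = 0: f ≡ 0 at y ∈ ∅; g ≡ 0 at y ∈ {4}; common: ∅.
  x = 1: f ≡ 0 at y ∈ {6}; g ≡ 0 at y ∈ {5}; common: ∅.
  x = 2: f ≡ 0 at y ∈ {0, 1}; g ≡ 0 at y ∈ {6}; common: ∅.
  x = 3: f ≡ 0 at y ∈ {5, 6}; g ≡ 0 at y ∈ {0}; common: ∅.
  x = 4: f ≡ 0 at y ∈ {0}; g ≡ 0 at y ∈ {1}; common: ∅.
  x = 5: f ≡ 0 at y ∈ ∅; g ≡ 0 at y ∈ {2}; common: ∅.
  x = 6: f ≡ 0 at y ∈ {1, 5}; g ≡ 0 at y ∈ {3}; common: ∅.
Collecting: common zeros = ∅, so the count is 0.
Comparison with the Bézout bound: 0 ≤ 2 = deg(f)·deg(g), as expected for curves with no common component (the affine F_7-count falls short of the bound because intersections may lie at infinity, over extension fields, or carry multiplicity).


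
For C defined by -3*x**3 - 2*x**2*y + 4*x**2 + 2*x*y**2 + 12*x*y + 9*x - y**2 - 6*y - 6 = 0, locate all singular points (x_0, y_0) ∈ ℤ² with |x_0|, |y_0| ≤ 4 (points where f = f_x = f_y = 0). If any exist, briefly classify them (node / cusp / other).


Singular points: {(1, -2)}; classification: node.

Compute partial derivatives:
  f_x = -9*x**2 - 4*x*y + 8*x + 2*y**2 + 12*y + 9.
  f_y = -2*x**2 + 4*x*y + 12*x - 2*y - 6.
Scan x_0 ∈ {−4, ..., 4}. For each x_0, f_y(x_0, y) is a polynomial in y; find its integer roots y ∈ {−4, ..., 4}, then test f_x and f at those candidates.
  x = -4: f_y(-4, y) = -18*y - 86; no integer root y with |y| ≤ 4.
  x = -3: f_y(-3, y) = -14*y - 60; no integer root y with |y| ≤ 4.
  x = -2: f_y(-2, y) = -10*y - 38; no integer root y with |y| ≤ 4.
  x = -1: f_y(-1, y) = -6*y - 20; no integer root y with |y| ≤ 4.
  x = 0: f_y(0, y) = -2*y - 6; vanishes at y ∈ {-3}. (0, -3): f_x = -9 ≠ 0.
  x = 1: f_y(1, y) = 2*y + 4; vanishes at y ∈ {-2}. (1, -2): f_x = 0, f = 0 — SINGULAR.
  x = 2: f_y(2, y) = 6*y + 10; no integer root y with |y| ≤ 4.
  x = 3: f_y(3, y) = 10*y + 12; no integer root y with |y| ≤ 4.
  x = 4: f_y(4, y) = 14*y + 10; no integer root y with |y| ≤ 4.
Only singular point on the grid: (1, -2).
Classify: substitute x = 1 + u, y = -2 + v and expand: f = -3*u**3 - 2*u**2*v - u**2 + 2*u*v**2 + v**2.
No constant or linear terms (consistent with a singular point). Quadratic part: -u**2 + v**2. Cubic part: -3*u**3 - 2*u**2*v + 2*u*v**2.
The quadratic part v**2 - u**2 = (v − u)(v + u) splits into two distinct linear factors, so there are two distinct tangent lines y − -2 = ±(x − 1) — this is a node (ordinary double point).
Classification: node.
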